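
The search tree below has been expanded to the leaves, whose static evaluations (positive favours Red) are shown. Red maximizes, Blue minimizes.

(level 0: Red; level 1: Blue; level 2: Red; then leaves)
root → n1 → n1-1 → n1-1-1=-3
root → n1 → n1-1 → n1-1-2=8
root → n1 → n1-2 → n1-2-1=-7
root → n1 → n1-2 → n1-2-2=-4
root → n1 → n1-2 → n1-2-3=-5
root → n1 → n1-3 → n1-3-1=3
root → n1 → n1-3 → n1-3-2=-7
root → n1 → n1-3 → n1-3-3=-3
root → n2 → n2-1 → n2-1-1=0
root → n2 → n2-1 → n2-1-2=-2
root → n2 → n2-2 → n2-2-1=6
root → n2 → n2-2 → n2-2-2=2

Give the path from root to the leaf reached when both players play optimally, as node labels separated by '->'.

n1-1 (Red): max(-3, 8) = 8
n1-2 (Red): max(-7, -4, -5) = -4
n1-3 (Red): max(3, -7, -3) = 3
n1 (Blue): min(8, -4, 3) = -4
n2-1 (Red): max(0, -2) = 0
n2-2 (Red): max(6, 2) = 6
n2 (Blue): min(0, 6) = 0
root (Red): max(-4, 0) = 0
At root, Red picks n2 (highest: 0).
At n2, Blue picks n2-1 (lowest: 0).
At n2-1, Red picks n2-1-1 (highest: 0).
Terminal value 0.

root -> n2 -> n2-1 -> n2-1-1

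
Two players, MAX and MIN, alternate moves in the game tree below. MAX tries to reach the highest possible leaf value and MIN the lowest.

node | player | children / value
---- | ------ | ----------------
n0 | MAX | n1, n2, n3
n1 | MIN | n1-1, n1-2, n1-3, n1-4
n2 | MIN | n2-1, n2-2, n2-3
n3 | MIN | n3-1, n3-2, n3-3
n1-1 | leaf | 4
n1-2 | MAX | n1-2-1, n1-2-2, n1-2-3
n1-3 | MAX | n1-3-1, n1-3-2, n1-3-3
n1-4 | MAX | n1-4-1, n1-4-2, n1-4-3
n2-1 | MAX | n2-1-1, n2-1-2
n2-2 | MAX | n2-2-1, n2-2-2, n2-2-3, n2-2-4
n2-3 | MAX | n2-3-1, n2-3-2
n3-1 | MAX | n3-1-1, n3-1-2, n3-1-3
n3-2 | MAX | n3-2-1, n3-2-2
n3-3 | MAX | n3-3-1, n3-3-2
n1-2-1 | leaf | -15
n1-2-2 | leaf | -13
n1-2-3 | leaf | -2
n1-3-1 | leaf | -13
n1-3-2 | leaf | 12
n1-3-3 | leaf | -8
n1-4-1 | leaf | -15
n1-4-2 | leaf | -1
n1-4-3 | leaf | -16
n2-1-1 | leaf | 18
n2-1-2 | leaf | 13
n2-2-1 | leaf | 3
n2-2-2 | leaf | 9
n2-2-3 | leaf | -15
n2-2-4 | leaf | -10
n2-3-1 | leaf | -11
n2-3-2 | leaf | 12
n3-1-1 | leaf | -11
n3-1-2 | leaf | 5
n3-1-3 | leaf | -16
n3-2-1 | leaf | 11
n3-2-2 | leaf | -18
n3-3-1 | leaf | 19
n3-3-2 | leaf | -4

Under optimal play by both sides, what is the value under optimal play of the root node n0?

9

n1-2 (MAX): max(-15, -13, -2) = -2
n1-3 (MAX): max(-13, 12, -8) = 12
n1-4 (MAX): max(-15, -1, -16) = -1
n1 (MIN): min(4, -2, 12, -1) = -2
n2-1 (MAX): max(18, 13) = 18
n2-2 (MAX): max(3, 9, -15, -10) = 9
n2-3 (MAX): max(-11, 12) = 12
n2 (MIN): min(18, 9, 12) = 9
n3-1 (MAX): max(-11, 5, -16) = 5
n3-2 (MAX): max(11, -18) = 11
n3-3 (MAX): max(19, -4) = 19
n3 (MIN): min(5, 11, 19) = 5
n0 (MAX): max(-2, 9, 5) = 9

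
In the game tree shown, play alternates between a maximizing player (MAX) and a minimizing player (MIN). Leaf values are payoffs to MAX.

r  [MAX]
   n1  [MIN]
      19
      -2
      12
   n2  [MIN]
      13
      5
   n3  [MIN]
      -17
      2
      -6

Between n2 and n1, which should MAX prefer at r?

n2

n2 (MIN): min(13, 5) = 5
n1 (MIN): min(19, -2, 12) = -2
MAX prefers the higher value; n2=5, n1=-2. n2 is better since 5 > -2.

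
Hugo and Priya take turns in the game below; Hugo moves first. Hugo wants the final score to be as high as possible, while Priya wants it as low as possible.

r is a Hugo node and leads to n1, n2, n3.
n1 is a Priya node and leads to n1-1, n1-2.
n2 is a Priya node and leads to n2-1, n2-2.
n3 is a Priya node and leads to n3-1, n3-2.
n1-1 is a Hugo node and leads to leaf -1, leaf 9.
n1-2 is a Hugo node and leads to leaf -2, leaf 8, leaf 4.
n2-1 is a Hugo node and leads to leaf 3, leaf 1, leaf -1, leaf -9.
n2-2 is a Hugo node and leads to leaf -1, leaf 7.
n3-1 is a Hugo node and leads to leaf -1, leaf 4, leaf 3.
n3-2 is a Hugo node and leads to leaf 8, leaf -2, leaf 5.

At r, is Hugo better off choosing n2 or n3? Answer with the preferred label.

n3

n2-1 (Hugo): max(3, 1, -1, -9) = 3
n2-2 (Hugo): max(-1, 7) = 7
n2 (Priya): min(3, 7) = 3
n3-1 (Hugo): max(-1, 4, 3) = 4
n3-2 (Hugo): max(8, -2, 5) = 8
n3 (Priya): min(4, 8) = 4
Hugo prefers the higher value; n2=3, n3=4. n3 is better since 4 > 3.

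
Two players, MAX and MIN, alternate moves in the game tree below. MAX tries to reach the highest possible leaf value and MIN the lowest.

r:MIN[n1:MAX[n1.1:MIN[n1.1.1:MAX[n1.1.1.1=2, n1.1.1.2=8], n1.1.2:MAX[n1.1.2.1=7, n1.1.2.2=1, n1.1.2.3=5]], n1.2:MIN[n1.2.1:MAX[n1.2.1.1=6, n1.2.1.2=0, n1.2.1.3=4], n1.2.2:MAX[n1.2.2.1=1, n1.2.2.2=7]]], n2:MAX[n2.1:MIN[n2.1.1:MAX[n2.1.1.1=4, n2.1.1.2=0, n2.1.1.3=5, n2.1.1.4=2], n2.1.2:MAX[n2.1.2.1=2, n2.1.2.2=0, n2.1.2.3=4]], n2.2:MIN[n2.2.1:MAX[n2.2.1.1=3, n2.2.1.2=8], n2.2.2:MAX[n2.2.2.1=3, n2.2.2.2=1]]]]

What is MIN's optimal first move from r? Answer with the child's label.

n2

n1.1.1 (MAX): max(2, 8) = 8
n1.1.2 (MAX): max(7, 1, 5) = 7
n1.1 (MIN): min(8, 7) = 7
n1.2.1 (MAX): max(6, 0, 4) = 6
n1.2.2 (MAX): max(1, 7) = 7
n1.2 (MIN): min(6, 7) = 6
n1 (MAX): max(7, 6) = 7
n2.1.1 (MAX): max(4, 0, 5, 2) = 5
n2.1.2 (MAX): max(2, 0, 4) = 4
n2.1 (MIN): min(5, 4) = 4
n2.2.1 (MAX): max(3, 8) = 8
n2.2.2 (MAX): max(3, 1) = 3
n2.2 (MIN): min(8, 3) = 3
n2 (MAX): max(4, 3) = 4
r (MIN): min(7, 4) = 4
MIN at r wants the lowest of {n1=7, n2=4}, so chooses n2.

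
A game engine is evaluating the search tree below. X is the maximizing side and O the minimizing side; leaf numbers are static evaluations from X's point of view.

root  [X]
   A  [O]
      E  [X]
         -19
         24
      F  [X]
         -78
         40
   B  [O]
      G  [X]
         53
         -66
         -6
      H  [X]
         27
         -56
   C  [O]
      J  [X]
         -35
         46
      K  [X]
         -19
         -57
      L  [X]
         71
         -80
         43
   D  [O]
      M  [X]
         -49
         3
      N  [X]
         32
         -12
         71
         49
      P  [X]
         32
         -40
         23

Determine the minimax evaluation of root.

E (X): max(-19, 24) = 24
F (X): max(-78, 40) = 40
A (O): min(24, 40) = 24
G (X): max(53, -66, -6) = 53
H (X): max(27, -56) = 27
B (O): min(53, 27) = 27
J (X): max(-35, 46) = 46
K (X): max(-19, -57) = -19
L (X): max(71, -80, 43) = 71
C (O): min(46, -19, 71) = -19
M (X): max(-49, 3) = 3
N (X): max(32, -12, 71, 49) = 71
P (X): max(32, -40, 23) = 32
D (O): min(3, 71, 32) = 3
root (X): max(24, 27, -19, 3) = 27

27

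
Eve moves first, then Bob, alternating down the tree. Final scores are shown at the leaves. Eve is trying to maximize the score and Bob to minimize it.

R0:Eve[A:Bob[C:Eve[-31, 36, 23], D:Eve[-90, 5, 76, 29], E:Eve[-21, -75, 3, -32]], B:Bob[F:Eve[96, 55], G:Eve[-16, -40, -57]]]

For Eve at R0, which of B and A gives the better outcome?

F (Eve): max(96, 55) = 96
G (Eve): max(-16, -40, -57) = -16
B (Bob): min(96, -16) = -16
C (Eve): max(-31, 36, 23) = 36
D (Eve): max(-90, 5, 76, 29) = 76
E (Eve): max(-21, -75, 3, -32) = 3
A (Bob): min(36, 76, 3) = 3
Eve prefers the higher value; B=-16, A=3. A is better since 3 > -16.

A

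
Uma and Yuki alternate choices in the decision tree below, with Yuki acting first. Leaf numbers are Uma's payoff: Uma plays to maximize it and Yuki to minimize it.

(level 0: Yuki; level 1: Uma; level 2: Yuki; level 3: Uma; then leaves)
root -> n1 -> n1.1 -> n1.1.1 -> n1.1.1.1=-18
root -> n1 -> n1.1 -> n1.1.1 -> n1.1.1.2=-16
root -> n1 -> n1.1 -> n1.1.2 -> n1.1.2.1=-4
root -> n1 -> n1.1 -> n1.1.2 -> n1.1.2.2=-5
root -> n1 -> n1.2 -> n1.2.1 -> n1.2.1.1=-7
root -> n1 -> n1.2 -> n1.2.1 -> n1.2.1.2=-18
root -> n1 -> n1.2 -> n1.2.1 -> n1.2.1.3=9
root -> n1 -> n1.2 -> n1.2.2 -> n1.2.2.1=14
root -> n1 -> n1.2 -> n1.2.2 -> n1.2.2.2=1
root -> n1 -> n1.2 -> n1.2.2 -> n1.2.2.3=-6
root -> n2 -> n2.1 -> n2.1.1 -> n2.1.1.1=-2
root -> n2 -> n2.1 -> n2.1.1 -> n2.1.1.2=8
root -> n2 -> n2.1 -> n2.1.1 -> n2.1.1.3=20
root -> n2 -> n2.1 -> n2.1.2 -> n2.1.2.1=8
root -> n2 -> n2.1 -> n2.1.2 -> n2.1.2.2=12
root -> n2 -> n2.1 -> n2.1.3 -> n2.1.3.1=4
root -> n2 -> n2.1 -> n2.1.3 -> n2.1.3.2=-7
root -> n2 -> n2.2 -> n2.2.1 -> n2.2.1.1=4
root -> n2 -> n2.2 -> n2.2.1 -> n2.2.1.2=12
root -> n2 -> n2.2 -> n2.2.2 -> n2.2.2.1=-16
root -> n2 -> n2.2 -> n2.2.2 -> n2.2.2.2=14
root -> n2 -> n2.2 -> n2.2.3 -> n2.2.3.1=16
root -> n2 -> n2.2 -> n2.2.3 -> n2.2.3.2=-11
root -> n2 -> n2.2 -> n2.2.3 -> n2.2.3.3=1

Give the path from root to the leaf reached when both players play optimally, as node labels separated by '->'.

n1.1.1 (Uma): max(-18, -16) = -16
n1.1.2 (Uma): max(-4, -5) = -4
n1.1 (Yuki): min(-16, -4) = -16
n1.2.1 (Uma): max(-7, -18, 9) = 9
n1.2.2 (Uma): max(14, 1, -6) = 14
n1.2 (Yuki): min(9, 14) = 9
n1 (Uma): max(-16, 9) = 9
n2.1.1 (Uma): max(-2, 8, 20) = 20
n2.1.2 (Uma): max(8, 12) = 12
n2.1.3 (Uma): max(4, -7) = 4
n2.1 (Yuki): min(20, 12, 4) = 4
n2.2.1 (Uma): max(4, 12) = 12
n2.2.2 (Uma): max(-16, 14) = 14
n2.2.3 (Uma): max(16, -11, 1) = 16
n2.2 (Yuki): min(12, 14, 16) = 12
n2 (Uma): max(4, 12) = 12
root (Yuki): min(9, 12) = 9
At root, Yuki picks n1 (lowest: 9).
At n1, Uma picks n1.2 (highest: 9).
At n1.2, Yuki picks n1.2.1 (lowest: 9).
At n1.2.1, Uma picks n1.2.1.3 (highest: 9).
Terminal value 9.

root -> n1 -> n1.2 -> n1.2.1 -> n1.2.1.3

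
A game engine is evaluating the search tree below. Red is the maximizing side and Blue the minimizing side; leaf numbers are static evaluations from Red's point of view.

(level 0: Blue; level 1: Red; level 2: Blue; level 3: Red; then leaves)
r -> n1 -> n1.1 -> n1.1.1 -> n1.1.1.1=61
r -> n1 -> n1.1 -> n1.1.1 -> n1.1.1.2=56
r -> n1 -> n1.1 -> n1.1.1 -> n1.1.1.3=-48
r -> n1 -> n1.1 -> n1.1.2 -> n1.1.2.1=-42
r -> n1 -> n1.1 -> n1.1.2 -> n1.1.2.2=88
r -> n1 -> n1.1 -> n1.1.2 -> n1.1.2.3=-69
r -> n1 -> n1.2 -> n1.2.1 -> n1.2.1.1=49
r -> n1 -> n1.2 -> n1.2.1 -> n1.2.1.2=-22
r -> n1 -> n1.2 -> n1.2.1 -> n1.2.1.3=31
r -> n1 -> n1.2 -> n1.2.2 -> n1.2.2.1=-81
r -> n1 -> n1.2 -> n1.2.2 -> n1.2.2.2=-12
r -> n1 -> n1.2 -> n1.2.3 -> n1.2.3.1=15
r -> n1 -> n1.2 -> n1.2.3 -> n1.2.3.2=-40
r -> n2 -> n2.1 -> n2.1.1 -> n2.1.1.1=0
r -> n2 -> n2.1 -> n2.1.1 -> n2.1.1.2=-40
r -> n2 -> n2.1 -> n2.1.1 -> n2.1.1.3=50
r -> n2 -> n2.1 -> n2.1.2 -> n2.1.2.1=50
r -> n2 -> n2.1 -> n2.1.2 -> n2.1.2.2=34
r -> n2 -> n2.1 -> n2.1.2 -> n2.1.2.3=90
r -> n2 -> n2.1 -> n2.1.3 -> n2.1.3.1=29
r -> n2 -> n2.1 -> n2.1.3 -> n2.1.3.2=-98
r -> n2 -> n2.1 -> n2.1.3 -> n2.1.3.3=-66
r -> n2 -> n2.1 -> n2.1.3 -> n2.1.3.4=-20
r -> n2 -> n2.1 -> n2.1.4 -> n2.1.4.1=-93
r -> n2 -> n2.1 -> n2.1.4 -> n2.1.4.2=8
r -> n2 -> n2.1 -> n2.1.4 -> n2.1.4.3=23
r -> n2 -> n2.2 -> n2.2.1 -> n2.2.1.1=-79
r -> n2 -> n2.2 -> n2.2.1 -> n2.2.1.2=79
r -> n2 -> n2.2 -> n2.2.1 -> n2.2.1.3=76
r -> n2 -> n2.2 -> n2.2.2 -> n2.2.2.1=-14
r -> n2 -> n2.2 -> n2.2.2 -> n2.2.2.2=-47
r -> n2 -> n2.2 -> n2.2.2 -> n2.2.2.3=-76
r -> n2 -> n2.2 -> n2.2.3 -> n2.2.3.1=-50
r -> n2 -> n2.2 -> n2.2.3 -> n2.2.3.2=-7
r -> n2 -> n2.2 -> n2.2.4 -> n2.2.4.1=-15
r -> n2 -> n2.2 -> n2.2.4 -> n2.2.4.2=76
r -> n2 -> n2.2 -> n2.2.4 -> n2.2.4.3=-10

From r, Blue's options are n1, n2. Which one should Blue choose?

n1.1.1 (Red): max(61, 56, -48) = 61
n1.1.2 (Red): max(-42, 88, -69) = 88
n1.1 (Blue): min(61, 88) = 61
n1.2.1 (Red): max(49, -22, 31) = 49
n1.2.2 (Red): max(-81, -12) = -12
n1.2.3 (Red): max(15, -40) = 15
n1.2 (Blue): min(49, -12, 15) = -12
n1 (Red): max(61, -12) = 61
n2.1.1 (Red): max(0, -40, 50) = 50
n2.1.2 (Red): max(50, 34, 90) = 90
n2.1.3 (Red): max(29, -98, -66, -20) = 29
n2.1.4 (Red): max(-93, 8, 23) = 23
n2.1 (Blue): min(50, 90, 29, 23) = 23
n2.2.1 (Red): max(-79, 79, 76) = 79
n2.2.2 (Red): max(-14, -47, -76) = -14
n2.2.3 (Red): max(-50, -7) = -7
n2.2.4 (Red): max(-15, 76, -10) = 76
n2.2 (Blue): min(79, -14, -7, 76) = -14
n2 (Red): max(23, -14) = 23
r (Blue): min(61, 23) = 23
Blue at r wants the lowest of {n1=61, n2=23}, so chooses n2.

n2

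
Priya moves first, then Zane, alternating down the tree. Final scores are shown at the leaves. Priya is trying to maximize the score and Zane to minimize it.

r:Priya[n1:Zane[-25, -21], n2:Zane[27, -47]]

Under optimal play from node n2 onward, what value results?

n2 (Zane): min(27, -47) = -47

-47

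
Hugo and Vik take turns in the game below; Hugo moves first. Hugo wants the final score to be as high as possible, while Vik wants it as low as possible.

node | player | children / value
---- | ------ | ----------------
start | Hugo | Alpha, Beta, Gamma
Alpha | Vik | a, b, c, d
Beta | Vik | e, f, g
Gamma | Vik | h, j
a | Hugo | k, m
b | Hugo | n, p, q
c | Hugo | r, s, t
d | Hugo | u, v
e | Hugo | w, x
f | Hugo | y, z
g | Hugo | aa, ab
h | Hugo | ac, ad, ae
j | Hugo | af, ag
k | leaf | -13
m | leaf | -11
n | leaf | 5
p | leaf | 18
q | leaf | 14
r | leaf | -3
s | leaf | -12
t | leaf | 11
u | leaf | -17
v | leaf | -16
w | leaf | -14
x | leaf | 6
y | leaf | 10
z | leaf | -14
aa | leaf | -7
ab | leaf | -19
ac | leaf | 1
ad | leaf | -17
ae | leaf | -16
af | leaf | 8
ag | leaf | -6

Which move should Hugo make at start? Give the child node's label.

Gamma

a (Hugo): max(-13, -11) = -11
b (Hugo): max(5, 18, 14) = 18
c (Hugo): max(-3, -12, 11) = 11
d (Hugo): max(-17, -16) = -16
Alpha (Vik): min(-11, 18, 11, -16) = -16
e (Hugo): max(-14, 6) = 6
f (Hugo): max(10, -14) = 10
g (Hugo): max(-7, -19) = -7
Beta (Vik): min(6, 10, -7) = -7
h (Hugo): max(1, -17, -16) = 1
j (Hugo): max(8, -6) = 8
Gamma (Vik): min(1, 8) = 1
start (Hugo): max(-16, -7, 1) = 1
Hugo at start wants the highest of {Alpha=-16, Beta=-7, Gamma=1}, so chooses Gamma.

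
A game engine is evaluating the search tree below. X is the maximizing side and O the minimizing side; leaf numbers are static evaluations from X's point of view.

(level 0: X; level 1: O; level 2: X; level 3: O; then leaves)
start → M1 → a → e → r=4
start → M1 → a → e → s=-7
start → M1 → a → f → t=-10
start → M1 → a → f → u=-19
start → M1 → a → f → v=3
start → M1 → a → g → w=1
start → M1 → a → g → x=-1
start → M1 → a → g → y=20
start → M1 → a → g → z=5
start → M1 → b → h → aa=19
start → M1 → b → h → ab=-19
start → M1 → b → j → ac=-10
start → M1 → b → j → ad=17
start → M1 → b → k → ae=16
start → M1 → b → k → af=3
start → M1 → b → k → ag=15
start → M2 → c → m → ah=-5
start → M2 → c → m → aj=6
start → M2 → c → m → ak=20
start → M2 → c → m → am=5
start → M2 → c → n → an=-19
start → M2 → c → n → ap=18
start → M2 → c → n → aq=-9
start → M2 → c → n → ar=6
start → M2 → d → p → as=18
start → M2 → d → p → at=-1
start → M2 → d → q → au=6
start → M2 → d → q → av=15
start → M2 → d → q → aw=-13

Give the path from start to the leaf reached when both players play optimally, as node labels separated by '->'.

start -> M1 -> a -> g -> x

e (O): min(4, -7) = -7
f (O): min(-10, -19, 3) = -19
g (O): min(1, -1, 20, 5) = -1
a (X): max(-7, -19, -1) = -1
h (O): min(19, -19) = -19
j (O): min(-10, 17) = -10
k (O): min(16, 3, 15) = 3
b (X): max(-19, -10, 3) = 3
M1 (O): min(-1, 3) = -1
m (O): min(-5, 6, 20, 5) = -5
n (O): min(-19, 18, -9, 6) = -19
c (X): max(-5, -19) = -5
p (O): min(18, -1) = -1
q (O): min(6, 15, -13) = -13
d (X): max(-1, -13) = -1
M2 (O): min(-5, -1) = -5
start (X): max(-1, -5) = -1
At start, X picks M1 (highest: -1).
At M1, O picks a (lowest: -1).
At a, X picks g (highest: -1).
At g, O picks x (lowest: -1).
Terminal value -1.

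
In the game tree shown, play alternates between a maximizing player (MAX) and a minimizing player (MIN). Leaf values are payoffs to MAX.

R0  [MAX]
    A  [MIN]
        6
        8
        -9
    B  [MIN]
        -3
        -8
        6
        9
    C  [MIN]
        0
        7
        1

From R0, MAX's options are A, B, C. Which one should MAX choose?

A (MIN): min(6, 8, -9) = -9
B (MIN): min(-3, -8, 6, 9) = -8
C (MIN): min(0, 7, 1) = 0
R0 (MAX): max(-9, -8, 0) = 0
MAX at R0 wants the highest of {A=-9, B=-8, C=0}, so chooses C.

C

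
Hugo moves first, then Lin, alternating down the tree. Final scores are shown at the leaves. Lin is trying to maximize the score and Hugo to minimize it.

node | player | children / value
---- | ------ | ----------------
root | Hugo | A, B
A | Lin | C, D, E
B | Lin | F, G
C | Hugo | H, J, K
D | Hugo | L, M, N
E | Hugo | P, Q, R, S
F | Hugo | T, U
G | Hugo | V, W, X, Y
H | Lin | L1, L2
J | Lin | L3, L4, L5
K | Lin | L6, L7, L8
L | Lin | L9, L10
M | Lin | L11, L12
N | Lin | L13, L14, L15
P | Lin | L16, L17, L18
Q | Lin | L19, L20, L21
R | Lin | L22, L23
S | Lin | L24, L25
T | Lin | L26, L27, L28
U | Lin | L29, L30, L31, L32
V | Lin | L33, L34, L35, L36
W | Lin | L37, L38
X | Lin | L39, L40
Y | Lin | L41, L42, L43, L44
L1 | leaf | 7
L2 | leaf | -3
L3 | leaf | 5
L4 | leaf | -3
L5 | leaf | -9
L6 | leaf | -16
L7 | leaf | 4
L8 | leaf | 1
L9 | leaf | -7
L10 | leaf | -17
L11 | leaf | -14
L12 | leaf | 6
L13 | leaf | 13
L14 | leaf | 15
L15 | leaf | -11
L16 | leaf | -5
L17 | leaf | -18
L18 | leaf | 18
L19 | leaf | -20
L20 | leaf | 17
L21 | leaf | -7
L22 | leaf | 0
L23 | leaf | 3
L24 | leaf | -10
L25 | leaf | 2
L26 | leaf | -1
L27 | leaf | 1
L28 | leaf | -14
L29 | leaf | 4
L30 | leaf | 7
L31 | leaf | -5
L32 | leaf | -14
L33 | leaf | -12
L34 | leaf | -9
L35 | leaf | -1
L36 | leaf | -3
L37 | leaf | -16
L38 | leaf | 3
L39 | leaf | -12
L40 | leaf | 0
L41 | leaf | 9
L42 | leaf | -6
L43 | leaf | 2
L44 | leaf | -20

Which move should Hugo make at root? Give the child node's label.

H (Lin): max(7, -3) = 7
J (Lin): max(5, -3, -9) = 5
K (Lin): max(-16, 4, 1) = 4
C (Hugo): min(7, 5, 4) = 4
L (Lin): max(-7, -17) = -7
M (Lin): max(-14, 6) = 6
N (Lin): max(13, 15, -11) = 15
D (Hugo): min(-7, 6, 15) = -7
P (Lin): max(-5, -18, 18) = 18
Q (Lin): max(-20, 17, -7) = 17
R (Lin): max(0, 3) = 3
S (Lin): max(-10, 2) = 2
E (Hugo): min(18, 17, 3, 2) = 2
A (Lin): max(4, -7, 2) = 4
T (Lin): max(-1, 1, -14) = 1
U (Lin): max(4, 7, -5, -14) = 7
F (Hugo): min(1, 7) = 1
V (Lin): max(-12, -9, -1, -3) = -1
W (Lin): max(-16, 3) = 3
X (Lin): max(-12, 0) = 0
Y (Lin): max(9, -6, 2, -20) = 9
G (Hugo): min(-1, 3, 0, 9) = -1
B (Lin): max(1, -1) = 1
root (Hugo): min(4, 1) = 1
Hugo at root wants the lowest of {A=4, B=1}, so chooses B.

B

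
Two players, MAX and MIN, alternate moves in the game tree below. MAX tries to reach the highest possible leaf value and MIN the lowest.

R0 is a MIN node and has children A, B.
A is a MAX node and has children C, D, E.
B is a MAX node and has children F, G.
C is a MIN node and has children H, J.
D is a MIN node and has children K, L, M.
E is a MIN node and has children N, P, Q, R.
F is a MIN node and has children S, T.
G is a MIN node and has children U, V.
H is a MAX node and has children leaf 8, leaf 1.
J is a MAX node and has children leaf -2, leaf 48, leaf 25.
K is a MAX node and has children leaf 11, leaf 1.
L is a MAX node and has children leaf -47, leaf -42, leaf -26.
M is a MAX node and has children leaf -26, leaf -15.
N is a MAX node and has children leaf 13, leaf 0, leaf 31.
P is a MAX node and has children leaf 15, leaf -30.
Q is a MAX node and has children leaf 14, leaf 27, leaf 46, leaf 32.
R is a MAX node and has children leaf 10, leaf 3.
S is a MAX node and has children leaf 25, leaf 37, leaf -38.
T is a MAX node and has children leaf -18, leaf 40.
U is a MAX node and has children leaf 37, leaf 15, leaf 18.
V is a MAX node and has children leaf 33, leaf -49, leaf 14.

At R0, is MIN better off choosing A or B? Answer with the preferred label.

H (MAX): max(8, 1) = 8
J (MAX): max(-2, 48, 25) = 48
C (MIN): min(8, 48) = 8
K (MAX): max(11, 1) = 11
L (MAX): max(-47, -42, -26) = -26
M (MAX): max(-26, -15) = -15
D (MIN): min(11, -26, -15) = -26
N (MAX): max(13, 0, 31) = 31
P (MAX): max(15, -30) = 15
Q (MAX): max(14, 27, 46, 32) = 46
R (MAX): max(10, 3) = 10
E (MIN): min(31, 15, 46, 10) = 10
A (MAX): max(8, -26, 10) = 10
S (MAX): max(25, 37, -38) = 37
T (MAX): max(-18, 40) = 40
F (MIN): min(37, 40) = 37
U (MAX): max(37, 15, 18) = 37
V (MAX): max(33, -49, 14) = 33
G (MIN): min(37, 33) = 33
B (MAX): max(37, 33) = 37
MIN prefers the lower value; A=10, B=37. A is better since 10 < 37.

A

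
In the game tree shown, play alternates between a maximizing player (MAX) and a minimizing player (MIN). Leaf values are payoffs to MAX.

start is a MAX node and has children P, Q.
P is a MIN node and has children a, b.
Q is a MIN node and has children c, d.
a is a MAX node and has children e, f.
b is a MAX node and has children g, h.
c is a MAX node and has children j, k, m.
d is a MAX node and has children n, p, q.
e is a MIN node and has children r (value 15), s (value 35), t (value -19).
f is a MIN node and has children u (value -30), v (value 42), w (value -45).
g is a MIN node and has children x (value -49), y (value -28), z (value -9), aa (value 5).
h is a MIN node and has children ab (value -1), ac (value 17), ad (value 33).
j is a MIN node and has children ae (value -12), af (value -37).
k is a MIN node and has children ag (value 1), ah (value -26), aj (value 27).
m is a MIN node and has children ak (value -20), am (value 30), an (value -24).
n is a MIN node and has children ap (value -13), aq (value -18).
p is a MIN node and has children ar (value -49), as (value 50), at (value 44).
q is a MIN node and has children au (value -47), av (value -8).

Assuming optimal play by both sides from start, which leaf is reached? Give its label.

e (MIN): min(15, 35, -19) = -19
f (MIN): min(-30, 42, -45) = -45
a (MAX): max(-19, -45) = -19
g (MIN): min(-49, -28, -9, 5) = -49
h (MIN): min(-1, 17, 33) = -1
b (MAX): max(-49, -1) = -1
P (MIN): min(-19, -1) = -19
j (MIN): min(-12, -37) = -37
k (MIN): min(1, -26, 27) = -26
m (MIN): min(-20, 30, -24) = -24
c (MAX): max(-37, -26, -24) = -24
n (MIN): min(-13, -18) = -18
p (MIN): min(-49, 50, 44) = -49
q (MIN): min(-47, -8) = -47
d (MAX): max(-18, -49, -47) = -18
Q (MIN): min(-24, -18) = -24
start (MAX): max(-19, -24) = -19
At start, MAX picks P (highest: -19).
At P, MIN picks a (lowest: -19).
At a, MAX picks e (highest: -19).
At e, MIN picks t (lowest: -19).
Terminal value -19.

t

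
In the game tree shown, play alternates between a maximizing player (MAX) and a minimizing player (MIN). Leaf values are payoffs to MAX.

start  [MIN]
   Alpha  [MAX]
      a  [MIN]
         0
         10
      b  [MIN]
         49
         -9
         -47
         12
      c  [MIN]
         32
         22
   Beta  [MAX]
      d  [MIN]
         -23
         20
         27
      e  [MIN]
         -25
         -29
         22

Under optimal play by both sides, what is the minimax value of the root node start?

a (MIN): min(0, 10) = 0
b (MIN): min(49, -9, -47, 12) = -47
c (MIN): min(32, 22) = 22
Alpha (MAX): max(0, -47, 22) = 22
d (MIN): min(-23, 20, 27) = -23
e (MIN): min(-25, -29, 22) = -29
Beta (MAX): max(-23, -29) = -23
start (MIN): min(22, -23) = -23

-23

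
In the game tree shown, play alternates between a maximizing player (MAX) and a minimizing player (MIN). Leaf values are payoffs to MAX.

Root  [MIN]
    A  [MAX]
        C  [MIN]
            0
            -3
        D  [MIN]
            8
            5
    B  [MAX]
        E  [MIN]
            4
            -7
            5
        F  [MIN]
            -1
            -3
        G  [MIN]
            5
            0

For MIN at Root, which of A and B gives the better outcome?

C (MIN): min(0, -3) = -3
D (MIN): min(8, 5) = 5
A (MAX): max(-3, 5) = 5
E (MIN): min(4, -7, 5) = -7
F (MIN): min(-1, -3) = -3
G (MIN): min(5, 0) = 0
B (MAX): max(-7, -3, 0) = 0
MIN prefers the lower value; A=5, B=0. B is better since 0 < 5.

B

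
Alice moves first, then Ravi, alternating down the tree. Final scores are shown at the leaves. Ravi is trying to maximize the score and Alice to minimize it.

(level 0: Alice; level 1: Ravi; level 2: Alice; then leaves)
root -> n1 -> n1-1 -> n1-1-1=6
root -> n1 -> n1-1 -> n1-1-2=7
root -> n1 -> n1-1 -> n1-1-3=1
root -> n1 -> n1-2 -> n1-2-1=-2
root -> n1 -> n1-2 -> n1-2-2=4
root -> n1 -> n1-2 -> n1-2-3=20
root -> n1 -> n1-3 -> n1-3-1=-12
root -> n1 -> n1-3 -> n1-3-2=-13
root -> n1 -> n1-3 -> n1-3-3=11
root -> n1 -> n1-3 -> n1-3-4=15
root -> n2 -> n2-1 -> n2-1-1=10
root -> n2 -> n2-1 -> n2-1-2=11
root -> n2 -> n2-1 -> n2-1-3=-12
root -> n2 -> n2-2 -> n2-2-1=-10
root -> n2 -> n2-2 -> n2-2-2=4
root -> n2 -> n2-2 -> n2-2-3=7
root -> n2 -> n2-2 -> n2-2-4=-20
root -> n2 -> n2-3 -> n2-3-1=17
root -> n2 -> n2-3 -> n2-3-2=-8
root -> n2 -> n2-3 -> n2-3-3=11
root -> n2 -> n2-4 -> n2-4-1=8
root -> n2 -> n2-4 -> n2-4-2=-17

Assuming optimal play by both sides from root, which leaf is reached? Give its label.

n2-3-2

n1-1 (Alice): min(6, 7, 1) = 1
n1-2 (Alice): min(-2, 4, 20) = -2
n1-3 (Alice): min(-12, -13, 11, 15) = -13
n1 (Ravi): max(1, -2, -13) = 1
n2-1 (Alice): min(10, 11, -12) = -12
n2-2 (Alice): min(-10, 4, 7, -20) = -20
n2-3 (Alice): min(17, -8, 11) = -8
n2-4 (Alice): min(8, -17) = -17
n2 (Ravi): max(-12, -20, -8, -17) = -8
root (Alice): min(1, -8) = -8
At root, Alice picks n2 (lowest: -8).
At n2, Ravi picks n2-3 (highest: -8).
At n2-3, Alice picks n2-3-2 (lowest: -8).
Terminal value -8.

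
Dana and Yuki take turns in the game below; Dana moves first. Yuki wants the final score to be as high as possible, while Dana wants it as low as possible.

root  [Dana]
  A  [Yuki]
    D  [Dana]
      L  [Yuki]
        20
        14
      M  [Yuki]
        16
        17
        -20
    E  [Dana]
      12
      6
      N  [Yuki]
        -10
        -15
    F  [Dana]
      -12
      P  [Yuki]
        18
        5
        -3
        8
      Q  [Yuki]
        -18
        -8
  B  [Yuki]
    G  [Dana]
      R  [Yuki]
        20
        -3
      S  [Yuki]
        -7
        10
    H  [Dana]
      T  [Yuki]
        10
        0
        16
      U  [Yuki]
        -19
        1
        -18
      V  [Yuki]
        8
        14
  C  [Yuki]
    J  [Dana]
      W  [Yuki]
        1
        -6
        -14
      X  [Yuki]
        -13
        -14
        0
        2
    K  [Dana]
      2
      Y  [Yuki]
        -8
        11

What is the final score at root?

L (Yuki): max(20, 14) = 20
M (Yuki): max(16, 17, -20) = 17
D (Dana): min(20, 17) = 17
N (Yuki): max(-10, -15) = -10
E (Dana): min(12, 6, -10) = -10
P (Yuki): max(18, 5, -3, 8) = 18
Q (Yuki): max(-18, -8) = -8
F (Dana): min(-12, 18, -8) = -12
A (Yuki): max(17, -10, -12) = 17
R (Yuki): max(20, -3) = 20
S (Yuki): max(-7, 10) = 10
G (Dana): min(20, 10) = 10
T (Yuki): max(10, 0, 16) = 16
U (Yuki): max(-19, 1, -18) = 1
V (Yuki): max(8, 14) = 14
H (Dana): min(16, 1, 14) = 1
B (Yuki): max(10, 1) = 10
W (Yuki): max(1, -6, -14) = 1
X (Yuki): max(-13, -14, 0, 2) = 2
J (Dana): min(1, 2) = 1
Y (Yuki): max(-8, 11) = 11
K (Dana): min(2, 11) = 2
C (Yuki): max(1, 2) = 2
root (Dana): min(17, 10, 2) = 2

2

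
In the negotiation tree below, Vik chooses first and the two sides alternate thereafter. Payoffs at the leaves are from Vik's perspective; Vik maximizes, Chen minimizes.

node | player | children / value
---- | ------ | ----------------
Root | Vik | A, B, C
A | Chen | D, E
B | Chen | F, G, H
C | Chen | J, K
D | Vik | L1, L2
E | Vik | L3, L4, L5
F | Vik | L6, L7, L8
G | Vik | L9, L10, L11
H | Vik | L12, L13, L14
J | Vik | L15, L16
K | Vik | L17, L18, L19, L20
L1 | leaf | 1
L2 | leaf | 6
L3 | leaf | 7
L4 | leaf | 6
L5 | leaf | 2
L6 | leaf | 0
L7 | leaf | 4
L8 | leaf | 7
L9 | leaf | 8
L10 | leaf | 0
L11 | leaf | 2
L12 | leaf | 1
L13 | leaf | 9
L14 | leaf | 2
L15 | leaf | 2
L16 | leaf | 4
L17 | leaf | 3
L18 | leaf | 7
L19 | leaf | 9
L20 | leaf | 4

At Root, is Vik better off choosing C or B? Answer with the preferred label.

B

J (Vik): max(2, 4) = 4
K (Vik): max(3, 7, 9, 4) = 9
C (Chen): min(4, 9) = 4
F (Vik): max(0, 4, 7) = 7
G (Vik): max(8, 0, 2) = 8
H (Vik): max(1, 9, 2) = 9
B (Chen): min(7, 8, 9) = 7
Vik prefers the higher value; C=4, B=7. B is better since 7 > 4.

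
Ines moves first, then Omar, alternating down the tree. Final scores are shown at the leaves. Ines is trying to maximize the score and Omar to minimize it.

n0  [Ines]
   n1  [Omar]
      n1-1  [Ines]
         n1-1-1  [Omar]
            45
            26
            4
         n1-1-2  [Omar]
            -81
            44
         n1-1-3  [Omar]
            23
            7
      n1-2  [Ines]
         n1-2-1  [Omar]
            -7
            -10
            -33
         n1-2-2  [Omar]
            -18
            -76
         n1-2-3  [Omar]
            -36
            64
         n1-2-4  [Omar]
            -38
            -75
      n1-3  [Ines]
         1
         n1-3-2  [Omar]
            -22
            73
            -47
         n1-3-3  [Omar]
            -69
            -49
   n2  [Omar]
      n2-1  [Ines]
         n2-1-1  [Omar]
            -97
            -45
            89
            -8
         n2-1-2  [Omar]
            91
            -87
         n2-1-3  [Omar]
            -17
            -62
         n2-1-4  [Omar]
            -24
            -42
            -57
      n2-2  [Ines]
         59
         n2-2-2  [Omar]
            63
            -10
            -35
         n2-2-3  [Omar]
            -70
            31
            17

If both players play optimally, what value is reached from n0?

-33

n1-1-1 (Omar): min(45, 26, 4) = 4
n1-1-2 (Omar): min(-81, 44) = -81
n1-1-3 (Omar): min(23, 7) = 7
n1-1 (Ines): max(4, -81, 7) = 7
n1-2-1 (Omar): min(-7, -10, -33) = -33
n1-2-2 (Omar): min(-18, -76) = -76
n1-2-3 (Omar): min(-36, 64) = -36
n1-2-4 (Omar): min(-38, -75) = -75
n1-2 (Ines): max(-33, -76, -36, -75) = -33
n1-3-2 (Omar): min(-22, 73, -47) = -47
n1-3-3 (Omar): min(-69, -49) = -69
n1-3 (Ines): max(1, -47, -69) = 1
n1 (Omar): min(7, -33, 1) = -33
n2-1-1 (Omar): min(-97, -45, 89, -8) = -97
n2-1-2 (Omar): min(91, -87) = -87
n2-1-3 (Omar): min(-17, -62) = -62
n2-1-4 (Omar): min(-24, -42, -57) = -57
n2-1 (Ines): max(-97, -87, -62, -57) = -57
n2-2-2 (Omar): min(63, -10, -35) = -35
n2-2-3 (Omar): min(-70, 31, 17) = -70
n2-2 (Ines): max(59, -35, -70) = 59
n2 (Omar): min(-57, 59) = -57
n0 (Ines): max(-33, -57) = -33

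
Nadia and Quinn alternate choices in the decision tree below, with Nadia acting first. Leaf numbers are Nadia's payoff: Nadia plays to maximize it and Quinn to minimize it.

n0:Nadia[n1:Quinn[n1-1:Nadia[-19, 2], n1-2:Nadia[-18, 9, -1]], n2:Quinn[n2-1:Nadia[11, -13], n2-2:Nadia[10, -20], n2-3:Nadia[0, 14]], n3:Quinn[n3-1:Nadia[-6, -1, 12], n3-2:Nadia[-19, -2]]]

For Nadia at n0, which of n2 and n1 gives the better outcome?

n2-1 (Nadia): max(11, -13) = 11
n2-2 (Nadia): max(10, -20) = 10
n2-3 (Nadia): max(0, 14) = 14
n2 (Quinn): min(11, 10, 14) = 10
n1-1 (Nadia): max(-19, 2) = 2
n1-2 (Nadia): max(-18, 9, -1) = 9
n1 (Quinn): min(2, 9) = 2
Nadia prefers the higher value; n2=10, n1=2. n2 is better since 10 > 2.

n2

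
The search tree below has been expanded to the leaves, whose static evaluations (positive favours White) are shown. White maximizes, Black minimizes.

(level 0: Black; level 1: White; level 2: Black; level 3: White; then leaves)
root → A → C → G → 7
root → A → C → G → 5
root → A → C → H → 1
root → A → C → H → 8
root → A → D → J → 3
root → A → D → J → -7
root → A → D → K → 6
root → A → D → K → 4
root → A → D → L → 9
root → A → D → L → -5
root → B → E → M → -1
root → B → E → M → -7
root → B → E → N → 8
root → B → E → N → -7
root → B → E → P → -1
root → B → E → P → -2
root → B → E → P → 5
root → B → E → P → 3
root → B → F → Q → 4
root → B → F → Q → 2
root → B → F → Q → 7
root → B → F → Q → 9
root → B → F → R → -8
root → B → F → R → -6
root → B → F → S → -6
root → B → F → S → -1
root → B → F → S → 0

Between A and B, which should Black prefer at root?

B

G (White): max(7, 5) = 7
H (White): max(1, 8) = 8
C (Black): min(7, 8) = 7
J (White): max(3, -7) = 3
K (White): max(6, 4) = 6
L (White): max(9, -5) = 9
D (Black): min(3, 6, 9) = 3
A (White): max(7, 3) = 7
M (White): max(-1, -7) = -1
N (White): max(8, -7) = 8
P (White): max(-1, -2, 5, 3) = 5
E (Black): min(-1, 8, 5) = -1
Q (White): max(4, 2, 7, 9) = 9
R (White): max(-8, -6) = -6
S (White): max(-6, -1, 0) = 0
F (Black): min(9, -6, 0) = -6
B (White): max(-1, -6) = -1
Black prefers the lower value; A=7, B=-1. B is better since -1 < 7.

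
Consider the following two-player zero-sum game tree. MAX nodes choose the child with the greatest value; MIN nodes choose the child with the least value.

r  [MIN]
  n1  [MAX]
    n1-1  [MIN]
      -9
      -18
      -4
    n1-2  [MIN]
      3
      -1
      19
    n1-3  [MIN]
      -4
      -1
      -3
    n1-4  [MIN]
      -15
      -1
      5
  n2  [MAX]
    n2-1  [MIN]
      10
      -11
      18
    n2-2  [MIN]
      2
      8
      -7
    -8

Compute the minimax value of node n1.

n1-1 (MIN): min(-9, -18, -4) = -18
n1-2 (MIN): min(3, -1, 19) = -1
n1-3 (MIN): min(-4, -1, -3) = -4
n1-4 (MIN): min(-15, -1, 5) = -15
n1 (MAX): max(-18, -1, -4, -15) = -1

-1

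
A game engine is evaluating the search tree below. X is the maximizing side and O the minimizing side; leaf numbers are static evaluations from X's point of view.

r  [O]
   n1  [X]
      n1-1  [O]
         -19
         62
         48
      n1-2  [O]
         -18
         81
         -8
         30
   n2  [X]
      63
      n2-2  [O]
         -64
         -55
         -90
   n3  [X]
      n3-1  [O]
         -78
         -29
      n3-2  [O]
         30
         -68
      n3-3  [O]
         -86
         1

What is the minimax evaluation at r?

-68

n1-1 (O): min(-19, 62, 48) = -19
n1-2 (O): min(-18, 81, -8, 30) = -18
n1 (X): max(-19, -18) = -18
n2-2 (O): min(-64, -55, -90) = -90
n2 (X): max(63, -90) = 63
n3-1 (O): min(-78, -29) = -78
n3-2 (O): min(30, -68) = -68
n3-3 (O): min(-86, 1) = -86
n3 (X): max(-78, -68, -86) = -68
r (O): min(-18, 63, -68) = -68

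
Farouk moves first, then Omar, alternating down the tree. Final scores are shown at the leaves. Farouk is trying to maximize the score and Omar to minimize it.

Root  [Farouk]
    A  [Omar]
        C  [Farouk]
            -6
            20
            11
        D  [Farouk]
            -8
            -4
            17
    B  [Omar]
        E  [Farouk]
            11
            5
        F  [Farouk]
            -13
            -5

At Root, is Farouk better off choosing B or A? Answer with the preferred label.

E (Farouk): max(11, 5) = 11
F (Farouk): max(-13, -5) = -5
B (Omar): min(11, -5) = -5
C (Farouk): max(-6, 20, 11) = 20
D (Farouk): max(-8, -4, 17) = 17
A (Omar): min(20, 17) = 17
Farouk prefers the higher value; B=-5, A=17. A is better since 17 > -5.

A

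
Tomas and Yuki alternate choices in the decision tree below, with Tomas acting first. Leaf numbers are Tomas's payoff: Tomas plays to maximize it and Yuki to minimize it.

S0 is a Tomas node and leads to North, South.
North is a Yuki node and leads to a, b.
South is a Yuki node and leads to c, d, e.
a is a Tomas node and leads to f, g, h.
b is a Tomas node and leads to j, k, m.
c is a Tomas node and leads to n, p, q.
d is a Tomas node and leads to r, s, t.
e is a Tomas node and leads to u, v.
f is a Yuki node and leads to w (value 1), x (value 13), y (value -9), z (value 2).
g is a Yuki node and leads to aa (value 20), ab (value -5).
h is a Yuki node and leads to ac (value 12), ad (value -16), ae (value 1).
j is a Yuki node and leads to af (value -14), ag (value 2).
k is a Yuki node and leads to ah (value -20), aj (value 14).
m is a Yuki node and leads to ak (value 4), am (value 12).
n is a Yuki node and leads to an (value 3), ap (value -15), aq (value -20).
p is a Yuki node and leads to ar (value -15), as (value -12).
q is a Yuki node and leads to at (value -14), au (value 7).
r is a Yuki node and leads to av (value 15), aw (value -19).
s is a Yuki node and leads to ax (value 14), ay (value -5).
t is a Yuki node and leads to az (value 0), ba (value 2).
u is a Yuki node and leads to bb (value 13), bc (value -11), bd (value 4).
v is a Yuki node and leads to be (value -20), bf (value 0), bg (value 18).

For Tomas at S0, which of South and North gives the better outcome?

North

n (Yuki): min(3, -15, -20) = -20
p (Yuki): min(-15, -12) = -15
q (Yuki): min(-14, 7) = -14
c (Tomas): max(-20, -15, -14) = -14
r (Yuki): min(15, -19) = -19
s (Yuki): min(14, -5) = -5
t (Yuki): min(0, 2) = 0
d (Tomas): max(-19, -5, 0) = 0
u (Yuki): min(13, -11, 4) = -11
v (Yuki): min(-20, 0, 18) = -20
e (Tomas): max(-11, -20) = -11
South (Yuki): min(-14, 0, -11) = -14
f (Yuki): min(1, 13, -9, 2) = -9
g (Yuki): min(20, -5) = -5
h (Yuki): min(12, -16, 1) = -16
a (Tomas): max(-9, -5, -16) = -5
j (Yuki): min(-14, 2) = -14
k (Yuki): min(-20, 14) = -20
m (Yuki): min(4, 12) = 4
b (Tomas): max(-14, -20, 4) = 4
North (Yuki): min(-5, 4) = -5
Tomas prefers the higher value; South=-14, North=-5. North is better since -5 > -14.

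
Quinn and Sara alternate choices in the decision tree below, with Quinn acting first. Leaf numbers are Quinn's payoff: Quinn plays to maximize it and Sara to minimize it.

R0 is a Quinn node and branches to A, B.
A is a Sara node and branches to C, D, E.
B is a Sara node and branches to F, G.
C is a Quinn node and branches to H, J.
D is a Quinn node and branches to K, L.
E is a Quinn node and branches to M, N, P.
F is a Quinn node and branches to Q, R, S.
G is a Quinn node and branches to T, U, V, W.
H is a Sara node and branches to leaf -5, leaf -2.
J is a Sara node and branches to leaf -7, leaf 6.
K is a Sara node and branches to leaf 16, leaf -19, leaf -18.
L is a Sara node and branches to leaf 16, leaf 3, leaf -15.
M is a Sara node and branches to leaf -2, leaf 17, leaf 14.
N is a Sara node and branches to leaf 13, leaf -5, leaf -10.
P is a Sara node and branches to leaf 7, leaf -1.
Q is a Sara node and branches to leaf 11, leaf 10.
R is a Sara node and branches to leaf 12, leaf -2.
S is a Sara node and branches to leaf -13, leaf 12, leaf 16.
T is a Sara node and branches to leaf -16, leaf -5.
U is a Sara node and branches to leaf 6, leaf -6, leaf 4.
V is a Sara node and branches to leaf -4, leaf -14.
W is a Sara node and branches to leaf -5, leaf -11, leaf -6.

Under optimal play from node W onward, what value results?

-11

W (Sara): min(-5, -11, -6) = -11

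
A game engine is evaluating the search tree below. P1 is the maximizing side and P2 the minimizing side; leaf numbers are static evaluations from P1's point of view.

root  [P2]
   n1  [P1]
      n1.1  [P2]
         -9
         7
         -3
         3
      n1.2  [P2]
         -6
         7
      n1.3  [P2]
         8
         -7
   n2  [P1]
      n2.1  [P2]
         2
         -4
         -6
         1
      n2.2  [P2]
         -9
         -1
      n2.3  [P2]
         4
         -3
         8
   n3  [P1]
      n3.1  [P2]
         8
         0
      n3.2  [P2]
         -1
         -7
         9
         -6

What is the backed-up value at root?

n1.1 (P2): min(-9, 7, -3, 3) = -9
n1.2 (P2): min(-6, 7) = -6
n1.3 (P2): min(8, -7) = -7
n1 (P1): max(-9, -6, -7) = -6
n2.1 (P2): min(2, -4, -6, 1) = -6
n2.2 (P2): min(-9, -1) = -9
n2.3 (P2): min(4, -3, 8) = -3
n2 (P1): max(-6, -9, -3) = -3
n3.1 (P2): min(8, 0) = 0
n3.2 (P2): min(-1, -7, 9, -6) = -7
n3 (P1): max(0, -7) = 0
root (P2): min(-6, -3, 0) = -6

-6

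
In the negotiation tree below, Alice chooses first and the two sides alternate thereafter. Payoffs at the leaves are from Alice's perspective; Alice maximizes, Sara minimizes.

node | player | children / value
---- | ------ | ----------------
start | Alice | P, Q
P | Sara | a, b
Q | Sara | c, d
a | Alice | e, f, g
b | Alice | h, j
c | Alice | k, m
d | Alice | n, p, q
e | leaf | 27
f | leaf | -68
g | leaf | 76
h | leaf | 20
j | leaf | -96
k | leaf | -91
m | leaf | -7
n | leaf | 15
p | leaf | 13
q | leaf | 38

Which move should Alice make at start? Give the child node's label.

a (Alice): max(27, -68, 76) = 76
b (Alice): max(20, -96) = 20
P (Sara): min(76, 20) = 20
c (Alice): max(-91, -7) = -7
d (Alice): max(15, 13, 38) = 38
Q (Sara): min(-7, 38) = -7
start (Alice): max(20, -7) = 20
Alice at start wants the highest of {P=20, Q=-7}, so chooses P.

P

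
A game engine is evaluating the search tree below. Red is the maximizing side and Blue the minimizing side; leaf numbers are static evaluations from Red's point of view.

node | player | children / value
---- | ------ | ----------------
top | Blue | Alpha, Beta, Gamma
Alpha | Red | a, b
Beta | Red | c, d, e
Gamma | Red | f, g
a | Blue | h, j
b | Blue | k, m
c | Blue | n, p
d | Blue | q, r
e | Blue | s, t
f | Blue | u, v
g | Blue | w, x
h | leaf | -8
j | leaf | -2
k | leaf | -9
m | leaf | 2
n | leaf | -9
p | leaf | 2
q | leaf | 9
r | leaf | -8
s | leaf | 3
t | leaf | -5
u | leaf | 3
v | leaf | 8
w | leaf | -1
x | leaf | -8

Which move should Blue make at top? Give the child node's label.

a (Blue): min(-8, -2) = -8
b (Blue): min(-9, 2) = -9
Alpha (Red): max(-8, -9) = -8
c (Blue): min(-9, 2) = -9
d (Blue): min(9, -8) = -8
e (Blue): min(3, -5) = -5
Beta (Red): max(-9, -8, -5) = -5
f (Blue): min(3, 8) = 3
g (Blue): min(-1, -8) = -8
Gamma (Red): max(3, -8) = 3
top (Blue): min(-8, -5, 3) = -8
Blue at top wants the lowest of {Alpha=-8, Beta=-5, Gamma=3}, so chooses Alpha.

Alpha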